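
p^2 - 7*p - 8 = (p - 8)*(p + 1)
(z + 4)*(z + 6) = z^2 + 10*z + 24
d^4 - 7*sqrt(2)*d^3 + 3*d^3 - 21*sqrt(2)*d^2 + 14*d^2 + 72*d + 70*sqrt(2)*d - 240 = (d - 2)*(d + 5)*(d - 4*sqrt(2))*(d - 3*sqrt(2))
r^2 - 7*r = r*(r - 7)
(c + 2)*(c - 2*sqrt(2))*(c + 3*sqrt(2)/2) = c^3 - sqrt(2)*c^2/2 + 2*c^2 - 6*c - sqrt(2)*c - 12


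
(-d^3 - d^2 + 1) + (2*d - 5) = -d^3 - d^2 + 2*d - 4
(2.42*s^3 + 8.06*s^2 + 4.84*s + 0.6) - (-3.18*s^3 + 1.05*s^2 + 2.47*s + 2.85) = 5.6*s^3 + 7.01*s^2 + 2.37*s - 2.25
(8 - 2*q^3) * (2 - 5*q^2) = 10*q^5 - 4*q^3 - 40*q^2 + 16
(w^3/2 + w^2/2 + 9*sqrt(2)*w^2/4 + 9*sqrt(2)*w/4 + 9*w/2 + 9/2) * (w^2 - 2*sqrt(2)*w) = w^5/2 + w^4/2 + 5*sqrt(2)*w^4/4 - 9*w^3/2 + 5*sqrt(2)*w^3/4 - 9*sqrt(2)*w^2 - 9*w^2/2 - 9*sqrt(2)*w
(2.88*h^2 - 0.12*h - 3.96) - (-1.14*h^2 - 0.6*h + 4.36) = 4.02*h^2 + 0.48*h - 8.32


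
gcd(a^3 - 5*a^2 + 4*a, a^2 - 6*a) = a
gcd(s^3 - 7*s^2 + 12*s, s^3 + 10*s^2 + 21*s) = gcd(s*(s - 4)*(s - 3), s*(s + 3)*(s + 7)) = s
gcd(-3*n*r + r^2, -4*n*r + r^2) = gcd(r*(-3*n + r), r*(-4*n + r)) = r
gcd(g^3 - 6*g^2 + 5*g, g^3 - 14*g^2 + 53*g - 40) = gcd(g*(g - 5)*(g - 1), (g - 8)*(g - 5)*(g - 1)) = g^2 - 6*g + 5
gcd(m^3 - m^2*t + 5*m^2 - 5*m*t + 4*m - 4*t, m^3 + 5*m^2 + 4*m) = m^2 + 5*m + 4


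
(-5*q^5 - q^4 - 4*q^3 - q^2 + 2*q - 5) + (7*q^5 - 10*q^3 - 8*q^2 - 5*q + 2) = 2*q^5 - q^4 - 14*q^3 - 9*q^2 - 3*q - 3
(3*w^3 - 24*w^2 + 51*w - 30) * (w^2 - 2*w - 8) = 3*w^5 - 30*w^4 + 75*w^3 + 60*w^2 - 348*w + 240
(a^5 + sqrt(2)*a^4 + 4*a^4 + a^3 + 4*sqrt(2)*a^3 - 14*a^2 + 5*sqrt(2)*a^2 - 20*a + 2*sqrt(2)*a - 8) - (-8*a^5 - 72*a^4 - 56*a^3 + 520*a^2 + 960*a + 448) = 9*a^5 + sqrt(2)*a^4 + 76*a^4 + 4*sqrt(2)*a^3 + 57*a^3 - 534*a^2 + 5*sqrt(2)*a^2 - 980*a + 2*sqrt(2)*a - 456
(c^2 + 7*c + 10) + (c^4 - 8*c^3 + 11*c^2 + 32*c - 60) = c^4 - 8*c^3 + 12*c^2 + 39*c - 50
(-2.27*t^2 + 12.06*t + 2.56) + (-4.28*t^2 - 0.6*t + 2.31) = -6.55*t^2 + 11.46*t + 4.87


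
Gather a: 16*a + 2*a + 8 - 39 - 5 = 18*a - 36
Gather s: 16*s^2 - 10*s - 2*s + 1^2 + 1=16*s^2 - 12*s + 2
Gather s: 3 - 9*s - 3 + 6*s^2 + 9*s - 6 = 6*s^2 - 6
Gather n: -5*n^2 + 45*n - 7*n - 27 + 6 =-5*n^2 + 38*n - 21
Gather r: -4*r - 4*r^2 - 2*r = -4*r^2 - 6*r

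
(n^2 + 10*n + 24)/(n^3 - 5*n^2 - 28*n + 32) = (n + 6)/(n^2 - 9*n + 8)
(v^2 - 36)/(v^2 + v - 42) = (v + 6)/(v + 7)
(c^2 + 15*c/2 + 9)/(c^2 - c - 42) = (c + 3/2)/(c - 7)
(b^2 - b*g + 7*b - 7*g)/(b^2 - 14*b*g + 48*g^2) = (b^2 - b*g + 7*b - 7*g)/(b^2 - 14*b*g + 48*g^2)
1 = 1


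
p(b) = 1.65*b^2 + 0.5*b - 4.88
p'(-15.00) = -49.00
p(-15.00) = 358.87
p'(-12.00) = -39.10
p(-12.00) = 226.72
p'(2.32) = 8.16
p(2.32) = 5.16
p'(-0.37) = -0.72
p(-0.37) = -4.84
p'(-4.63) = -14.78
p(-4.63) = 28.18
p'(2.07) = 7.33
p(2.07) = 3.23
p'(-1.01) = -2.83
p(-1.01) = -3.70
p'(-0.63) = -1.58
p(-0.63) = -4.54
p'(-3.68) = -11.64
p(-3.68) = 15.62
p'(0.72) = 2.88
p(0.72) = -3.66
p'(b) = 3.3*b + 0.5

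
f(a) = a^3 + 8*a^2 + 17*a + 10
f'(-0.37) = 11.49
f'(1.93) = 59.05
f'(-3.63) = -1.55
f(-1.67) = -0.74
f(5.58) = 527.69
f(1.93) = 79.80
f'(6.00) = 221.00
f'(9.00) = 404.00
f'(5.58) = 199.69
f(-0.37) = 4.75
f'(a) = 3*a^2 + 16*a + 17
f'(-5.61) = 21.66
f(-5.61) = -10.15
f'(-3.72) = -1.00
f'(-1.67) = -1.35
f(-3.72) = 5.99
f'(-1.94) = -2.75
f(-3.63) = 5.87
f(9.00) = 1540.00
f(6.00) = 616.00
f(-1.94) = -0.17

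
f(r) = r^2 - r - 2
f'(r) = 2*r - 1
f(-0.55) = -1.15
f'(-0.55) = -2.10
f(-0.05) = -1.95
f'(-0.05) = -1.10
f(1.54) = -1.17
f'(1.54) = 2.08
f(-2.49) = 6.69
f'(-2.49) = -5.98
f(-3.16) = 11.15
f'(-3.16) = -7.32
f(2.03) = 0.09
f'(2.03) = 3.06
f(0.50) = -2.25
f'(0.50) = 0.00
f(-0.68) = -0.86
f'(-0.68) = -2.36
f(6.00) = 28.00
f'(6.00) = 11.00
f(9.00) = 70.00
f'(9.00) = 17.00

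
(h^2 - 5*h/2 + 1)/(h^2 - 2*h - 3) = (-h^2 + 5*h/2 - 1)/(-h^2 + 2*h + 3)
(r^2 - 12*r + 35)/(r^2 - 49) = (r - 5)/(r + 7)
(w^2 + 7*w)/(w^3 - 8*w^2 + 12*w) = (w + 7)/(w^2 - 8*w + 12)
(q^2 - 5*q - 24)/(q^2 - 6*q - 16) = (q + 3)/(q + 2)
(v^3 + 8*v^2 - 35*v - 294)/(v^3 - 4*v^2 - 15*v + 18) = (v^2 + 14*v + 49)/(v^2 + 2*v - 3)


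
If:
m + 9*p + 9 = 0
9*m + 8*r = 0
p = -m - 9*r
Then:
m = -72/665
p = -657/665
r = 81/665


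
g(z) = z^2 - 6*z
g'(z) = 2*z - 6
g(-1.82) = 14.23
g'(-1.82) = -9.64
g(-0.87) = 5.98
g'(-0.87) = -7.74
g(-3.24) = 29.94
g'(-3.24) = -12.48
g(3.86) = -8.26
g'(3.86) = 1.72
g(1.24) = -5.90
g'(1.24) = -3.52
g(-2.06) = 16.60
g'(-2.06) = -10.12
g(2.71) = -8.92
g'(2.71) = -0.58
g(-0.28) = 1.76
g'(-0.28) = -6.56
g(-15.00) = 315.00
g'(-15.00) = -36.00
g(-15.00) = 315.00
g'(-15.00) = -36.00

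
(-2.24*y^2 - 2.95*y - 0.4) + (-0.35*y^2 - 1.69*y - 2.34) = -2.59*y^2 - 4.64*y - 2.74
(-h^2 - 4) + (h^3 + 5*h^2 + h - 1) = h^3 + 4*h^2 + h - 5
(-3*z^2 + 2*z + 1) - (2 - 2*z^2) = -z^2 + 2*z - 1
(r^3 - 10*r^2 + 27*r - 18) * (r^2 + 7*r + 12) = r^5 - 3*r^4 - 31*r^3 + 51*r^2 + 198*r - 216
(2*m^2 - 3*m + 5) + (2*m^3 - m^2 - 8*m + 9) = 2*m^3 + m^2 - 11*m + 14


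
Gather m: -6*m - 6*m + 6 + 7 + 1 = 14 - 12*m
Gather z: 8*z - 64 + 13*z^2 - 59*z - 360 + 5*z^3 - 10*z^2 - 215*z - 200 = 5*z^3 + 3*z^2 - 266*z - 624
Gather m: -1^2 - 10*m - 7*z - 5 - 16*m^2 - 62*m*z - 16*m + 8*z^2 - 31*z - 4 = -16*m^2 + m*(-62*z - 26) + 8*z^2 - 38*z - 10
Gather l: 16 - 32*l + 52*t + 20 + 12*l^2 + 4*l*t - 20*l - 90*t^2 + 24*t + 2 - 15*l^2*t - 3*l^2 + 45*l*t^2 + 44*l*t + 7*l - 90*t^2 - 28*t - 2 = l^2*(9 - 15*t) + l*(45*t^2 + 48*t - 45) - 180*t^2 + 48*t + 36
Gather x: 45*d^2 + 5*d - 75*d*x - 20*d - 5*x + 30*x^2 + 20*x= 45*d^2 - 15*d + 30*x^2 + x*(15 - 75*d)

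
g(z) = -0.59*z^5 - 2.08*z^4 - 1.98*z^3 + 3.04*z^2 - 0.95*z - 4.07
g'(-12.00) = -47723.51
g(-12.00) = 107546.53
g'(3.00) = -499.76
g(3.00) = -344.87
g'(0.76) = -4.40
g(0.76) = -4.75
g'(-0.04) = -1.20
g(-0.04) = -4.03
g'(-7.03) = -4651.80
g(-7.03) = 5890.96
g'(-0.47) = -4.40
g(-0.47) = -2.83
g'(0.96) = -10.45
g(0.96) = -6.18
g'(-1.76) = -13.00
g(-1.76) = 7.82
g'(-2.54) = -41.16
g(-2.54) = 26.20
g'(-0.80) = -6.56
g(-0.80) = -1.01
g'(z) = -2.95*z^4 - 8.32*z^3 - 5.94*z^2 + 6.08*z - 0.95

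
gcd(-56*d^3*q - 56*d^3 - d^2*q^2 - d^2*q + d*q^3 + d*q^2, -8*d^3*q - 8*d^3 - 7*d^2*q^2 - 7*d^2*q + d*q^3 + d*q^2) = -8*d^2*q - 8*d^2 + d*q^2 + d*q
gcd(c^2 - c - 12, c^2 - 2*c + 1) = 1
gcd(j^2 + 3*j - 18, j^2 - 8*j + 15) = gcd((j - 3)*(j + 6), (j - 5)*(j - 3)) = j - 3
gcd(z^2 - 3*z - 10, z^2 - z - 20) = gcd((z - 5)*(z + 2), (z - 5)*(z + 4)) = z - 5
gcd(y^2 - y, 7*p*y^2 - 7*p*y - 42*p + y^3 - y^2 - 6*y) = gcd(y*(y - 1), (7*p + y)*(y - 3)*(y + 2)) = 1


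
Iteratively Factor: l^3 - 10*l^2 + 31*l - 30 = (l - 3)*(l^2 - 7*l + 10) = (l - 3)*(l - 2)*(l - 5)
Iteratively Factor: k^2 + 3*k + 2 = (k + 1)*(k + 2)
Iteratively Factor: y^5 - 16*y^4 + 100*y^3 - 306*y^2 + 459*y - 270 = (y - 3)*(y^4 - 13*y^3 + 61*y^2 - 123*y + 90) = (y - 5)*(y - 3)*(y^3 - 8*y^2 + 21*y - 18) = (y - 5)*(y - 3)^2*(y^2 - 5*y + 6) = (y - 5)*(y - 3)^2*(y - 2)*(y - 3)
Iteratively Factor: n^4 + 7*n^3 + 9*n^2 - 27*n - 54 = (n + 3)*(n^3 + 4*n^2 - 3*n - 18) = (n - 2)*(n + 3)*(n^2 + 6*n + 9) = (n - 2)*(n + 3)^2*(n + 3)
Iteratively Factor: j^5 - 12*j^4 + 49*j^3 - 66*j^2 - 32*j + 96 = (j - 4)*(j^4 - 8*j^3 + 17*j^2 + 2*j - 24) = (j - 4)^2*(j^3 - 4*j^2 + j + 6) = (j - 4)^2*(j - 2)*(j^2 - 2*j - 3) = (j - 4)^2*(j - 2)*(j + 1)*(j - 3)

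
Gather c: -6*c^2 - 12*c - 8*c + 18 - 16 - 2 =-6*c^2 - 20*c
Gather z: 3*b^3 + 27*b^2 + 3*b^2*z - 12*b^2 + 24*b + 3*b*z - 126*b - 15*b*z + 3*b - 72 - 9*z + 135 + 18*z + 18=3*b^3 + 15*b^2 - 99*b + z*(3*b^2 - 12*b + 9) + 81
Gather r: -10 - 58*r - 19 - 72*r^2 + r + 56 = -72*r^2 - 57*r + 27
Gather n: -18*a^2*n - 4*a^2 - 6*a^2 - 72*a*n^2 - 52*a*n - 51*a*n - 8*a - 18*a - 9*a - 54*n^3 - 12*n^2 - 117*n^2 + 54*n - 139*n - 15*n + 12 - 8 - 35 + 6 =-10*a^2 - 35*a - 54*n^3 + n^2*(-72*a - 129) + n*(-18*a^2 - 103*a - 100) - 25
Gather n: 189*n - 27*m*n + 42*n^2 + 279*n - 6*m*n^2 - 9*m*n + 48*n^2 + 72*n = n^2*(90 - 6*m) + n*(540 - 36*m)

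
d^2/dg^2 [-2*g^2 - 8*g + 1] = -4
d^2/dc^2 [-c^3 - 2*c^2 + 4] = -6*c - 4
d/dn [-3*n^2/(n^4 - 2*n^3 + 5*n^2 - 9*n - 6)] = 3*n*(2*n^4 - 2*n^3 + 9*n + 12)/(n^8 - 4*n^7 + 14*n^6 - 38*n^5 + 49*n^4 - 66*n^3 + 21*n^2 + 108*n + 36)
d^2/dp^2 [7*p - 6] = 0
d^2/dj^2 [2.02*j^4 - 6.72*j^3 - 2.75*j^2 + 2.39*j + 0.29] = 24.24*j^2 - 40.32*j - 5.5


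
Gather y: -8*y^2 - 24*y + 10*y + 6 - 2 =-8*y^2 - 14*y + 4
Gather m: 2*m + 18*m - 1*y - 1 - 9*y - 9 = 20*m - 10*y - 10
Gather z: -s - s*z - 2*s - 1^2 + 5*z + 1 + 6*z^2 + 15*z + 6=-3*s + 6*z^2 + z*(20 - s) + 6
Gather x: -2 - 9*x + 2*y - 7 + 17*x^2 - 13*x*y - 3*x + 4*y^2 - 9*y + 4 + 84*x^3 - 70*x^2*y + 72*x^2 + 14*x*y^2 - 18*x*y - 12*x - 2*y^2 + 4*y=84*x^3 + x^2*(89 - 70*y) + x*(14*y^2 - 31*y - 24) + 2*y^2 - 3*y - 5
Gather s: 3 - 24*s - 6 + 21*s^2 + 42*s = 21*s^2 + 18*s - 3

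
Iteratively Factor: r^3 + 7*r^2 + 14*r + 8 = (r + 4)*(r^2 + 3*r + 2) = (r + 1)*(r + 4)*(r + 2)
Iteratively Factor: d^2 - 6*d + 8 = (d - 4)*(d - 2)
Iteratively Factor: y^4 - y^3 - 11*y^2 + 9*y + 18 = (y - 3)*(y^3 + 2*y^2 - 5*y - 6) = (y - 3)*(y + 1)*(y^2 + y - 6) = (y - 3)*(y - 2)*(y + 1)*(y + 3)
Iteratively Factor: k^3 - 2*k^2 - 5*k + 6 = (k - 1)*(k^2 - k - 6) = (k - 1)*(k + 2)*(k - 3)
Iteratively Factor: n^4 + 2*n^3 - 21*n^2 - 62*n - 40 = (n + 4)*(n^3 - 2*n^2 - 13*n - 10) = (n - 5)*(n + 4)*(n^2 + 3*n + 2) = (n - 5)*(n + 2)*(n + 4)*(n + 1)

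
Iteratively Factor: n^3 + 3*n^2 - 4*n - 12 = (n + 2)*(n^2 + n - 6) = (n + 2)*(n + 3)*(n - 2)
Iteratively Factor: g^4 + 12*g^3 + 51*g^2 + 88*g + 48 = (g + 4)*(g^3 + 8*g^2 + 19*g + 12) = (g + 3)*(g + 4)*(g^2 + 5*g + 4) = (g + 3)*(g + 4)^2*(g + 1)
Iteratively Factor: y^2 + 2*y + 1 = (y + 1)*(y + 1)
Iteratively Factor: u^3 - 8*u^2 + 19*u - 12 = (u - 4)*(u^2 - 4*u + 3) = (u - 4)*(u - 3)*(u - 1)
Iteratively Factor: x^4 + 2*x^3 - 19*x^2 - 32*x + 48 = (x + 3)*(x^3 - x^2 - 16*x + 16) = (x - 4)*(x + 3)*(x^2 + 3*x - 4) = (x - 4)*(x - 1)*(x + 3)*(x + 4)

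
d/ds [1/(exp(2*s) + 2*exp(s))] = -(2*exp(s) + 2)*exp(-s)/(exp(s) + 2)^2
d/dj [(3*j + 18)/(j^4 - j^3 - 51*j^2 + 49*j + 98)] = 3*(j^4 - j^3 - 51*j^2 + 49*j - (j + 6)*(4*j^3 - 3*j^2 - 102*j + 49) + 98)/(j^4 - j^3 - 51*j^2 + 49*j + 98)^2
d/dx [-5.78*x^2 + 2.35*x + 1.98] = 2.35 - 11.56*x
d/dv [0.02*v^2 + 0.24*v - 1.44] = 0.04*v + 0.24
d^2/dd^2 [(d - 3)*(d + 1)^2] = 6*d - 2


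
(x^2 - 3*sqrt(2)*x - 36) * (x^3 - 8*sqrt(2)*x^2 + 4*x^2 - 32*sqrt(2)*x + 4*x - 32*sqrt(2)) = x^5 - 11*sqrt(2)*x^4 + 4*x^4 - 44*sqrt(2)*x^3 + 16*x^3 + 48*x^2 + 244*sqrt(2)*x^2 + 48*x + 1152*sqrt(2)*x + 1152*sqrt(2)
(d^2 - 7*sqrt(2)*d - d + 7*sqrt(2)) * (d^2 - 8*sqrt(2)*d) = d^4 - 15*sqrt(2)*d^3 - d^3 + 15*sqrt(2)*d^2 + 112*d^2 - 112*d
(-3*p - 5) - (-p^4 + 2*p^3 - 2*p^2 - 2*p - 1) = p^4 - 2*p^3 + 2*p^2 - p - 4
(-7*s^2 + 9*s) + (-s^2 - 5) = -8*s^2 + 9*s - 5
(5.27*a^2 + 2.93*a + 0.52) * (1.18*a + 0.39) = 6.2186*a^3 + 5.5127*a^2 + 1.7563*a + 0.2028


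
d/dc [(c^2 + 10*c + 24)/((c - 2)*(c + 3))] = 3*(-3*c^2 - 20*c - 28)/(c^4 + 2*c^3 - 11*c^2 - 12*c + 36)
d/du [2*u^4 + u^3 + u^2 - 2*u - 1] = 8*u^3 + 3*u^2 + 2*u - 2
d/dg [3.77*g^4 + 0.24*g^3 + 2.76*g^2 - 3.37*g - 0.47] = 15.08*g^3 + 0.72*g^2 + 5.52*g - 3.37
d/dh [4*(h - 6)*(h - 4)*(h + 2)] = 12*h^2 - 64*h + 16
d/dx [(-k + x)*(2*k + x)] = k + 2*x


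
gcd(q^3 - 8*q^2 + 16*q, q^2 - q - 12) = q - 4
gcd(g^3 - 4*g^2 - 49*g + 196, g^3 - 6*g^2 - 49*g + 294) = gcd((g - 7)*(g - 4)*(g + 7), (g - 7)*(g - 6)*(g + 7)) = g^2 - 49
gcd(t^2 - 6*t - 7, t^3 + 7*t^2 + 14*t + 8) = t + 1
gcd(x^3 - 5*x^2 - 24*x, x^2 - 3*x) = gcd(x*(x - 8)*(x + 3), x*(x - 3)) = x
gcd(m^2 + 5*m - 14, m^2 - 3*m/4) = 1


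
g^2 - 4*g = g*(g - 4)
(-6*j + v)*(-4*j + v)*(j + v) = 24*j^3 + 14*j^2*v - 9*j*v^2 + v^3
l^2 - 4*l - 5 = (l - 5)*(l + 1)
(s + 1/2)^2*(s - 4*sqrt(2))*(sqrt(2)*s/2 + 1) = sqrt(2)*s^4/2 - 3*s^3 + sqrt(2)*s^3/2 - 31*sqrt(2)*s^2/8 - 3*s^2 - 4*sqrt(2)*s - 3*s/4 - sqrt(2)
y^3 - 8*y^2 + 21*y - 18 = (y - 3)^2*(y - 2)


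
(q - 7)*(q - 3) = q^2 - 10*q + 21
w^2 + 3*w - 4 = (w - 1)*(w + 4)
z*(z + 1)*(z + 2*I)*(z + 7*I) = z^4 + z^3 + 9*I*z^3 - 14*z^2 + 9*I*z^2 - 14*z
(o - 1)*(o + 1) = o^2 - 1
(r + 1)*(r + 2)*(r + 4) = r^3 + 7*r^2 + 14*r + 8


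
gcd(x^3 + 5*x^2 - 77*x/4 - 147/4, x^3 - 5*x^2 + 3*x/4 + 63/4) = x^2 - 2*x - 21/4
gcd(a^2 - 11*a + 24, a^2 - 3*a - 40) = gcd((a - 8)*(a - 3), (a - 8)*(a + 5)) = a - 8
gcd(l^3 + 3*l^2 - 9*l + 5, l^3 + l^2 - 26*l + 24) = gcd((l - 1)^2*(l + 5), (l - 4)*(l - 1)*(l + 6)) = l - 1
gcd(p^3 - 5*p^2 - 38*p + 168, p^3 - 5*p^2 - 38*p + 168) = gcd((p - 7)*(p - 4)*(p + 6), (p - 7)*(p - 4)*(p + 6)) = p^3 - 5*p^2 - 38*p + 168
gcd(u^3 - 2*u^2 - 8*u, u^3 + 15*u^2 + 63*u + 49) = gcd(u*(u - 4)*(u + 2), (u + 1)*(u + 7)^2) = 1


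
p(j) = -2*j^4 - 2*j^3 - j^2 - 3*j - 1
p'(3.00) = -279.00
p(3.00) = -235.00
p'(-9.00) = 5361.00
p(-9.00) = -11719.00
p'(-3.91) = 391.30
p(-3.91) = -352.46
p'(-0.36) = -2.68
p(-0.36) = 0.01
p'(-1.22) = 5.04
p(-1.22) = 0.37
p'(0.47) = -6.10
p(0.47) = -2.94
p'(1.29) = -32.74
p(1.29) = -16.37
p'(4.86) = -1072.77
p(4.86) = -1384.55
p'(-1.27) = 6.25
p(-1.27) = 0.09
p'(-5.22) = 981.84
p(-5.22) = -1213.07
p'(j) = -8*j^3 - 6*j^2 - 2*j - 3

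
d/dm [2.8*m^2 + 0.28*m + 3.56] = 5.6*m + 0.28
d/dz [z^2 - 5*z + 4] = 2*z - 5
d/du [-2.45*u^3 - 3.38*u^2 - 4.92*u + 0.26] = -7.35*u^2 - 6.76*u - 4.92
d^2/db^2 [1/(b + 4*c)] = 2/(b + 4*c)^3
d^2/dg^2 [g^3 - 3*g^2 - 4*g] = 6*g - 6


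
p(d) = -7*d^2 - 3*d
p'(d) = -14*d - 3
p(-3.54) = -77.10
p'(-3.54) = 46.56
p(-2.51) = -36.57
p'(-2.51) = 32.14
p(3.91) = -118.75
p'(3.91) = -57.74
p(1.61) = -22.97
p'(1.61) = -25.54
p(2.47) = -50.12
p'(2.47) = -37.58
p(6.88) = -351.98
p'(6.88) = -99.32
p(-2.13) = -25.37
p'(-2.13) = 26.82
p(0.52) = -3.45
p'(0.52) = -10.28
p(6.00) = -270.00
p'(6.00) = -87.00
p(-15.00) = -1530.00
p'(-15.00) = 207.00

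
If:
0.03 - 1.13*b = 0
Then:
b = 0.03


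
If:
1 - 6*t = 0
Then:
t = 1/6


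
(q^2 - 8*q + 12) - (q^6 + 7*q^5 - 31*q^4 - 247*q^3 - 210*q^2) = -q^6 - 7*q^5 + 31*q^4 + 247*q^3 + 211*q^2 - 8*q + 12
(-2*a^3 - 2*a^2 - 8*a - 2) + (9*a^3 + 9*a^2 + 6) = 7*a^3 + 7*a^2 - 8*a + 4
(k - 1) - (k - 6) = 5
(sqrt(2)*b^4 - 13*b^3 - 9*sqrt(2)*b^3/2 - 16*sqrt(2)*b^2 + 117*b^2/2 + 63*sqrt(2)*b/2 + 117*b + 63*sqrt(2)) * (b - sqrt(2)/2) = sqrt(2)*b^5 - 14*b^4 - 9*sqrt(2)*b^4/2 - 19*sqrt(2)*b^3/2 + 63*b^3 + 9*sqrt(2)*b^2/4 + 133*b^2 - 63*b/2 + 9*sqrt(2)*b/2 - 63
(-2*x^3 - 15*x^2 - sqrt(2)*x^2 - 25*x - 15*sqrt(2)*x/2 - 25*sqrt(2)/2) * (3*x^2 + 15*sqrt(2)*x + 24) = -6*x^5 - 33*sqrt(2)*x^4 - 45*x^4 - 495*sqrt(2)*x^3/2 - 153*x^3 - 873*sqrt(2)*x^2/2 - 585*x^2 - 975*x - 180*sqrt(2)*x - 300*sqrt(2)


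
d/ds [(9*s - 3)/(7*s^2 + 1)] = 3*(-21*s^2 + 14*s + 3)/(49*s^4 + 14*s^2 + 1)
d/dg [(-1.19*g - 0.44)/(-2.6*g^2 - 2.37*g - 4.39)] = (-3.094*g^2 - 2.288*g + 4.1813)/(6.76*g^4 + 12.324*g^3 + 28.4449*g^2 + 20.8086*g + 19.2721)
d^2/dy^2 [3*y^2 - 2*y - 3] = 6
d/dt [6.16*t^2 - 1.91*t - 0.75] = 12.32*t - 1.91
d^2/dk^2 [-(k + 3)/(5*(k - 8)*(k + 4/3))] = 6*(-9*k^3 - 81*k^2 + 252*k - 848)/(5*(27*k^6 - 540*k^5 + 2736*k^4 + 3520*k^3 - 29184*k^2 - 61440*k - 32768))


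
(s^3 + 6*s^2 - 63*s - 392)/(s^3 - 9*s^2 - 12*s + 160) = (s^2 + 14*s + 49)/(s^2 - s - 20)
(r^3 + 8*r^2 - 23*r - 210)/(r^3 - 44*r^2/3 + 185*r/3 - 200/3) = 3*(r^2 + 13*r + 42)/(3*r^2 - 29*r + 40)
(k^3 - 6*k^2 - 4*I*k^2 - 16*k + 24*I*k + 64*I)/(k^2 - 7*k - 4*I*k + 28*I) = (k^2 - 6*k - 16)/(k - 7)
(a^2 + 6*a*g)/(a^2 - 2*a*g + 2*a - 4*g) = a*(a + 6*g)/(a^2 - 2*a*g + 2*a - 4*g)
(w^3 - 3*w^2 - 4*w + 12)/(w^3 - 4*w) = (w - 3)/w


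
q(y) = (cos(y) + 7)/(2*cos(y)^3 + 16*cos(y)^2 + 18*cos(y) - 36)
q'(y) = (cos(y) + 7)*(6*sin(y)*cos(y)^2 + 32*sin(y)*cos(y) + 18*sin(y))/(2*cos(y)^3 + 16*cos(y)^2 + 18*cos(y) - 36)^2 - sin(y)/(2*cos(y)^3 + 16*cos(y)^2 + 18*cos(y) - 36) = (227*cos(y) + 29*cos(2*y) + cos(3*y) + 191)*sin(y)/(4*(cos(y)^3 + 8*cos(y)^2 + 9*cos(y) - 18)^2)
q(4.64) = -0.19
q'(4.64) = -0.11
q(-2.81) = -0.15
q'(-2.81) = 0.00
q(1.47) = -0.21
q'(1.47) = 0.16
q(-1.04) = -0.33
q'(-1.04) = -0.49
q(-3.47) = -0.15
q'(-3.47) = -0.00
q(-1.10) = -0.31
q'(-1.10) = -0.41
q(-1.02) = -0.34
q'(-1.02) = -0.52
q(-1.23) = -0.26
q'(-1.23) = -0.29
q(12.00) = -0.95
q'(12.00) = -3.14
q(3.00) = -0.15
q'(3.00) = 0.00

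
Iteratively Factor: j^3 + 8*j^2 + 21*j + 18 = (j + 2)*(j^2 + 6*j + 9) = (j + 2)*(j + 3)*(j + 3)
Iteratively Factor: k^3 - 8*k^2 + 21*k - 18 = (k - 3)*(k^2 - 5*k + 6) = (k - 3)^2*(k - 2)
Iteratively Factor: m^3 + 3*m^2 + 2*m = (m + 2)*(m^2 + m) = (m + 1)*(m + 2)*(m)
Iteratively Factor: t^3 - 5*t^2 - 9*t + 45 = (t - 5)*(t^2 - 9) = (t - 5)*(t + 3)*(t - 3)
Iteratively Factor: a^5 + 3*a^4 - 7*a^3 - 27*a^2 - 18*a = (a - 3)*(a^4 + 6*a^3 + 11*a^2 + 6*a) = a*(a - 3)*(a^3 + 6*a^2 + 11*a + 6) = a*(a - 3)*(a + 2)*(a^2 + 4*a + 3) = a*(a - 3)*(a + 2)*(a + 3)*(a + 1)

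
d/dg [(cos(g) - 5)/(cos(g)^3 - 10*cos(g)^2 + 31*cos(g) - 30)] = (2*cos(g) - 5)*sin(g)/((cos(g) - 3)^2*(cos(g) - 2)^2)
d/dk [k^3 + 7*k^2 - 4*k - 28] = 3*k^2 + 14*k - 4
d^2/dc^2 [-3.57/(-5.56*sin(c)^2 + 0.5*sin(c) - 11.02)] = (-441.446208*sin(c)^4 + 29.7738*sin(c)^3 + 1536.229548*sin(c)^2 - 79.2183*sin(c) - 435.691368)/(5.56*sin(c)^2 - 0.5*sin(c) + 11.02)^3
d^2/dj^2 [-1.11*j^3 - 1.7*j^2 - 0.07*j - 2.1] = -6.66*j - 3.4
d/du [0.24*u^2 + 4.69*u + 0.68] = 0.48*u + 4.69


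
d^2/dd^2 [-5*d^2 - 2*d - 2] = -10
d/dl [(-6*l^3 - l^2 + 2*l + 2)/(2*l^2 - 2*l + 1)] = 2*(-6*l^4 + 12*l^3 - 10*l^2 - 5*l + 3)/(4*l^4 - 8*l^3 + 8*l^2 - 4*l + 1)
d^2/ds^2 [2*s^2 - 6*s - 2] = 4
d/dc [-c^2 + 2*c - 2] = 2 - 2*c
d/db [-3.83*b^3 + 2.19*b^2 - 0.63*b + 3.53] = -11.49*b^2 + 4.38*b - 0.63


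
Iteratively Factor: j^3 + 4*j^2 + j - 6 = (j - 1)*(j^2 + 5*j + 6) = (j - 1)*(j + 3)*(j + 2)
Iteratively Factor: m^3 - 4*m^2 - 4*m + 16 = (m + 2)*(m^2 - 6*m + 8) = (m - 2)*(m + 2)*(m - 4)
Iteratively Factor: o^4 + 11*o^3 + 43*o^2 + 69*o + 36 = (o + 3)*(o^3 + 8*o^2 + 19*o + 12) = (o + 3)^2*(o^2 + 5*o + 4) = (o + 3)^2*(o + 4)*(o + 1)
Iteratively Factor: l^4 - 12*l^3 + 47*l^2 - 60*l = (l - 3)*(l^3 - 9*l^2 + 20*l) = (l - 4)*(l - 3)*(l^2 - 5*l) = l*(l - 4)*(l - 3)*(l - 5)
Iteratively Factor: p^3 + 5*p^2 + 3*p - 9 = (p + 3)*(p^2 + 2*p - 3) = (p - 1)*(p + 3)*(p + 3)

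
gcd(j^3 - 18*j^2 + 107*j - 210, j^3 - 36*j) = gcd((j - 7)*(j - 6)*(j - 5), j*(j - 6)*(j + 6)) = j - 6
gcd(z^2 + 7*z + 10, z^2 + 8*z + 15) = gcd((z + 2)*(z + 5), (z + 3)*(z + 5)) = z + 5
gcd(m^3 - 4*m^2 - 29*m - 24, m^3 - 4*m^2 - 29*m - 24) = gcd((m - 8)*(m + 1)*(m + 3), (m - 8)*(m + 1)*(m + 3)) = m^3 - 4*m^2 - 29*m - 24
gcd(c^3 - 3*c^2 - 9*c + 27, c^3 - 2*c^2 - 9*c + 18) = c^2 - 9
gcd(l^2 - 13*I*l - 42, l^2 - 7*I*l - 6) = l - 6*I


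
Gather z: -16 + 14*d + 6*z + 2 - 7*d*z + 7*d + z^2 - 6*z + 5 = -7*d*z + 21*d + z^2 - 9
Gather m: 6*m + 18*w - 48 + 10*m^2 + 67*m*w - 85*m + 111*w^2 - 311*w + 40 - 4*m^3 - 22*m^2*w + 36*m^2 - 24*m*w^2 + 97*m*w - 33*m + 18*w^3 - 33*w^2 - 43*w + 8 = -4*m^3 + m^2*(46 - 22*w) + m*(-24*w^2 + 164*w - 112) + 18*w^3 + 78*w^2 - 336*w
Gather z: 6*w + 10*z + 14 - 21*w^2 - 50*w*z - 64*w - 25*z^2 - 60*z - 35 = -21*w^2 - 58*w - 25*z^2 + z*(-50*w - 50) - 21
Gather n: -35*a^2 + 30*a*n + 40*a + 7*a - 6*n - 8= -35*a^2 + 47*a + n*(30*a - 6) - 8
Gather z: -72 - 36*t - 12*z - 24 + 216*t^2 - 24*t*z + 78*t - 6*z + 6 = 216*t^2 + 42*t + z*(-24*t - 18) - 90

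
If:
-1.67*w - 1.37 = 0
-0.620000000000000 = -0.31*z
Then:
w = -0.82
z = 2.00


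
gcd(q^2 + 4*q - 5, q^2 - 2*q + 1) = q - 1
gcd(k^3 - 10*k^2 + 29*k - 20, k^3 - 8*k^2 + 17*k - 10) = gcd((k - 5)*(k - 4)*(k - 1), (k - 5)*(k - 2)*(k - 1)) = k^2 - 6*k + 5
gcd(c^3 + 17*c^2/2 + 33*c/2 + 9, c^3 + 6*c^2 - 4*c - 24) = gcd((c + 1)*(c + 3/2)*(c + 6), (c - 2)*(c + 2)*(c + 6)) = c + 6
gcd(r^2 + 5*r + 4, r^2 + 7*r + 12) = r + 4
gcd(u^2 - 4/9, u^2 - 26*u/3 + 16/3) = u - 2/3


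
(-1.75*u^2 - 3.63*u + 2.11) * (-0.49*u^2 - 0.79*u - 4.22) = 0.8575*u^4 + 3.1612*u^3 + 9.2188*u^2 + 13.6517*u - 8.9042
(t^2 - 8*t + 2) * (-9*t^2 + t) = -9*t^4 + 73*t^3 - 26*t^2 + 2*t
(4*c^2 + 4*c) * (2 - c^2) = -4*c^4 - 4*c^3 + 8*c^2 + 8*c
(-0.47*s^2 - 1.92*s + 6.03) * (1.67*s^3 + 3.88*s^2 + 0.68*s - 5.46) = -0.7849*s^5 - 5.03*s^4 + 2.3009*s^3 + 24.657*s^2 + 14.5836*s - 32.9238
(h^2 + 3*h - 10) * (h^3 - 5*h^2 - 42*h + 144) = h^5 - 2*h^4 - 67*h^3 + 68*h^2 + 852*h - 1440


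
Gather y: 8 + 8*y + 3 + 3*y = 11*y + 11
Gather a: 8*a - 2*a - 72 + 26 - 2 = 6*a - 48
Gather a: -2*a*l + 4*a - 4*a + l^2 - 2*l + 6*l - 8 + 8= -2*a*l + l^2 + 4*l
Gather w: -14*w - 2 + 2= -14*w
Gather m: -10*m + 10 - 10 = -10*m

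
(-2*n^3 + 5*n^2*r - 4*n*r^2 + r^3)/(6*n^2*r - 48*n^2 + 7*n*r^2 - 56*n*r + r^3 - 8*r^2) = (-2*n^3 + 5*n^2*r - 4*n*r^2 + r^3)/(6*n^2*r - 48*n^2 + 7*n*r^2 - 56*n*r + r^3 - 8*r^2)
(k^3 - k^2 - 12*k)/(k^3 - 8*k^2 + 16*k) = (k + 3)/(k - 4)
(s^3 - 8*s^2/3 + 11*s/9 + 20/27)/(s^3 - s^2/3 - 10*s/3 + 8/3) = (s^2 - 4*s/3 - 5/9)/(s^2 + s - 2)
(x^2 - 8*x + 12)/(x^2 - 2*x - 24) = (x - 2)/(x + 4)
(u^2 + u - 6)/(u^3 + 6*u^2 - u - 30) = 1/(u + 5)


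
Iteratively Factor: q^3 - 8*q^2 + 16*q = (q)*(q^2 - 8*q + 16) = q*(q - 4)*(q - 4)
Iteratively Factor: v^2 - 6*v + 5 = (v - 1)*(v - 5)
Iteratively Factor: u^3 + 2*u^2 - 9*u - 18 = (u + 3)*(u^2 - u - 6) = (u - 3)*(u + 3)*(u + 2)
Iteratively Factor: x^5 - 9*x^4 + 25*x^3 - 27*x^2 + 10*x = (x - 1)*(x^4 - 8*x^3 + 17*x^2 - 10*x) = (x - 1)^2*(x^3 - 7*x^2 + 10*x) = (x - 2)*(x - 1)^2*(x^2 - 5*x) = x*(x - 2)*(x - 1)^2*(x - 5)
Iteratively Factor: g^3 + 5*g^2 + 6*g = (g + 3)*(g^2 + 2*g) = (g + 2)*(g + 3)*(g)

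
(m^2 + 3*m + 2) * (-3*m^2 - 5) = -3*m^4 - 9*m^3 - 11*m^2 - 15*m - 10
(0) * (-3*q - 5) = 0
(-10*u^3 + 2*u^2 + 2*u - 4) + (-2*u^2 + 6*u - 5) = -10*u^3 + 8*u - 9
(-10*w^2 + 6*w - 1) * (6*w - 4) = -60*w^3 + 76*w^2 - 30*w + 4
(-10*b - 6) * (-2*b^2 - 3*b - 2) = 20*b^3 + 42*b^2 + 38*b + 12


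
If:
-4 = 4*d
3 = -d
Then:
No Solution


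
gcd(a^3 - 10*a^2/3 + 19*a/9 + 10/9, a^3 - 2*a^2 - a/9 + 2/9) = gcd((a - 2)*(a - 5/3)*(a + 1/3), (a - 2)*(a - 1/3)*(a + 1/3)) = a^2 - 5*a/3 - 2/3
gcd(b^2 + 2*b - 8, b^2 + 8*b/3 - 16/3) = b + 4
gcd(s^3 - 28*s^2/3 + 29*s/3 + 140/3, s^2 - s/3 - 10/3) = s + 5/3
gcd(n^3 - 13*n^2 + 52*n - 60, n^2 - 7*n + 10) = n^2 - 7*n + 10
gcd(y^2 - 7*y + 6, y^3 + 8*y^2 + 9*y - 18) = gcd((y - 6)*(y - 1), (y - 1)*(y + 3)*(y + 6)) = y - 1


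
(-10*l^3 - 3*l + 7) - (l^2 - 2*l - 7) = -10*l^3 - l^2 - l + 14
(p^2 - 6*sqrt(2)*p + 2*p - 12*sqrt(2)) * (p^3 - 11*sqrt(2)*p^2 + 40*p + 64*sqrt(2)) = p^5 - 17*sqrt(2)*p^4 + 2*p^4 - 34*sqrt(2)*p^3 + 172*p^3 - 176*sqrt(2)*p^2 + 344*p^2 - 768*p - 352*sqrt(2)*p - 1536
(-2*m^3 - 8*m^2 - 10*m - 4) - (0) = -2*m^3 - 8*m^2 - 10*m - 4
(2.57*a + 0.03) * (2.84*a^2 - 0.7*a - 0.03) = 7.2988*a^3 - 1.7138*a^2 - 0.0981*a - 0.0009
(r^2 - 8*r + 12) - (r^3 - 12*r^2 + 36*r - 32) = -r^3 + 13*r^2 - 44*r + 44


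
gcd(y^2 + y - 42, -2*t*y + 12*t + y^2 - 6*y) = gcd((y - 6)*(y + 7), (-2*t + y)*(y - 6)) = y - 6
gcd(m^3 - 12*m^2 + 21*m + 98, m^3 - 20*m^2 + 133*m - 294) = m^2 - 14*m + 49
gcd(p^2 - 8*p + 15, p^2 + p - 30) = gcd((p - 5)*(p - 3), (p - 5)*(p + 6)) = p - 5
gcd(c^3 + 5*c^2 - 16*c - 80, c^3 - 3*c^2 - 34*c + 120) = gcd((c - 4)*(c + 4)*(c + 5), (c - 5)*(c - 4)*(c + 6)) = c - 4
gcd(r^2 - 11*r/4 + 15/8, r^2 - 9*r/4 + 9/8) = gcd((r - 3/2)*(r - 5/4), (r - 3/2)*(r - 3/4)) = r - 3/2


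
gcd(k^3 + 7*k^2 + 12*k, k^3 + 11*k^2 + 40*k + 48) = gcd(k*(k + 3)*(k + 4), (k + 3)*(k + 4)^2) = k^2 + 7*k + 12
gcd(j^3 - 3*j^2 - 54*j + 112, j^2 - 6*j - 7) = 1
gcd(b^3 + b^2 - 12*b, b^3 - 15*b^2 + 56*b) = b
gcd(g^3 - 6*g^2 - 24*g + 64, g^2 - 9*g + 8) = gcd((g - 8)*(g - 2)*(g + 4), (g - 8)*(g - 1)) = g - 8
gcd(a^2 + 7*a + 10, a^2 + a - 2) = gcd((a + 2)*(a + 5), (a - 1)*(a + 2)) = a + 2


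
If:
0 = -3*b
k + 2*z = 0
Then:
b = 0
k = -2*z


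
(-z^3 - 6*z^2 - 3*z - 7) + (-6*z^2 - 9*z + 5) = -z^3 - 12*z^2 - 12*z - 2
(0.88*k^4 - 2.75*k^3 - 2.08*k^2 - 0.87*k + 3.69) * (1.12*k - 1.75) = 0.9856*k^5 - 4.62*k^4 + 2.4829*k^3 + 2.6656*k^2 + 5.6553*k - 6.4575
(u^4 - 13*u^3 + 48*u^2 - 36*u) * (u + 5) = u^5 - 8*u^4 - 17*u^3 + 204*u^2 - 180*u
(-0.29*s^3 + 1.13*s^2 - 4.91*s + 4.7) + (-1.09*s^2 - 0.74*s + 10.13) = -0.29*s^3 + 0.0399999999999998*s^2 - 5.65*s + 14.83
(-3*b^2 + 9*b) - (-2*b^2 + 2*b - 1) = -b^2 + 7*b + 1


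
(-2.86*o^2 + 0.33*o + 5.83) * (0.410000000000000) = -1.1726*o^2 + 0.1353*o + 2.3903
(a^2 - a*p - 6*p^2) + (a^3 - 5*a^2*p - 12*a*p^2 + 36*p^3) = a^3 - 5*a^2*p + a^2 - 12*a*p^2 - a*p + 36*p^3 - 6*p^2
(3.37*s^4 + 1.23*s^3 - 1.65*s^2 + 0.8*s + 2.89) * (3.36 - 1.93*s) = -6.5041*s^5 + 8.9493*s^4 + 7.3173*s^3 - 7.088*s^2 - 2.8897*s + 9.7104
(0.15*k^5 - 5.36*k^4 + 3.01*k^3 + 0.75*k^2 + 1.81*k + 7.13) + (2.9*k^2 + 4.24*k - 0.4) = 0.15*k^5 - 5.36*k^4 + 3.01*k^3 + 3.65*k^2 + 6.05*k + 6.73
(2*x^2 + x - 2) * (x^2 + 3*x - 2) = 2*x^4 + 7*x^3 - 3*x^2 - 8*x + 4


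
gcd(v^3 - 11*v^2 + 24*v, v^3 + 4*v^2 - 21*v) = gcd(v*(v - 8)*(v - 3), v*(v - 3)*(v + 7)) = v^2 - 3*v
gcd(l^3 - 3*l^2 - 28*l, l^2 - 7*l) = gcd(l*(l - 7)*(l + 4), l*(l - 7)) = l^2 - 7*l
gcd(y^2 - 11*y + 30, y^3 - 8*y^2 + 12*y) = y - 6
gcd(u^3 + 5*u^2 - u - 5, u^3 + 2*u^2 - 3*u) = u - 1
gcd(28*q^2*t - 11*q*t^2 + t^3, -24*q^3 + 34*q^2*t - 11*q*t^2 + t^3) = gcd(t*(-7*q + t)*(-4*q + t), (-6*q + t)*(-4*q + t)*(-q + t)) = 4*q - t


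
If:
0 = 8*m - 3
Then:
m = 3/8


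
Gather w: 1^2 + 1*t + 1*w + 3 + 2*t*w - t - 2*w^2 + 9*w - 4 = -2*w^2 + w*(2*t + 10)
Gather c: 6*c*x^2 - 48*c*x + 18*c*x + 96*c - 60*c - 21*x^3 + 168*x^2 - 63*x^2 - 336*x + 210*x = c*(6*x^2 - 30*x + 36) - 21*x^3 + 105*x^2 - 126*x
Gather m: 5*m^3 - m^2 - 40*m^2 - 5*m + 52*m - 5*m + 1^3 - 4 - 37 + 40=5*m^3 - 41*m^2 + 42*m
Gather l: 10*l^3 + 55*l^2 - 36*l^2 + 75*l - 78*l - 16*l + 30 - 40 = 10*l^3 + 19*l^2 - 19*l - 10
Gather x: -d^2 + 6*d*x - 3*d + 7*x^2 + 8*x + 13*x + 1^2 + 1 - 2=-d^2 - 3*d + 7*x^2 + x*(6*d + 21)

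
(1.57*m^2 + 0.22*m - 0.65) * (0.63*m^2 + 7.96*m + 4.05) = 0.9891*m^4 + 12.6358*m^3 + 7.7002*m^2 - 4.283*m - 2.6325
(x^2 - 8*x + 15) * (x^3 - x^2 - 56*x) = x^5 - 9*x^4 - 33*x^3 + 433*x^2 - 840*x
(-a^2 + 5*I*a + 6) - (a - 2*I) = -a^2 - a + 5*I*a + 6 + 2*I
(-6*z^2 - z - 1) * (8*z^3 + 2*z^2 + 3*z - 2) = -48*z^5 - 20*z^4 - 28*z^3 + 7*z^2 - z + 2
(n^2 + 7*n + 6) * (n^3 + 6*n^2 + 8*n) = n^5 + 13*n^4 + 56*n^3 + 92*n^2 + 48*n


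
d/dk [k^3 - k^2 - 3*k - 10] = 3*k^2 - 2*k - 3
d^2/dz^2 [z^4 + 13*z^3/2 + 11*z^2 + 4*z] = 12*z^2 + 39*z + 22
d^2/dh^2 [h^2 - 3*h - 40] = 2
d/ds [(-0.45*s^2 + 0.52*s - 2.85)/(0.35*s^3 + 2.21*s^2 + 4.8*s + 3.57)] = (0.1575*s^4 - 0.364*s^3 - 0.3167*s^2 + 9.384*s + 15.5364)/(0.1225*s^6 + 1.547*s^5 + 8.2441*s^4 + 23.715*s^3 + 38.8194*s^2 + 34.272*s + 12.7449)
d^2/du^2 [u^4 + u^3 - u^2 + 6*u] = 12*u^2 + 6*u - 2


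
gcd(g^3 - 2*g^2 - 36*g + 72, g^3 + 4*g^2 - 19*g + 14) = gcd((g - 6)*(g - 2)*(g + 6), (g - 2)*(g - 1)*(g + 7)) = g - 2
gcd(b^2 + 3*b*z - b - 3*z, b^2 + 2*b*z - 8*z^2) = 1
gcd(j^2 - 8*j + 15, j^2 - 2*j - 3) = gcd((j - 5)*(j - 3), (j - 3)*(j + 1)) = j - 3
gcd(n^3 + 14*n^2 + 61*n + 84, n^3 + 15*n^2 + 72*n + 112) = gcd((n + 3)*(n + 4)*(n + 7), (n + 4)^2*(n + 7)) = n^2 + 11*n + 28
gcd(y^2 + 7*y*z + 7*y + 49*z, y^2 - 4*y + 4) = 1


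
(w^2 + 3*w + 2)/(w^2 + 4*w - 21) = (w^2 + 3*w + 2)/(w^2 + 4*w - 21)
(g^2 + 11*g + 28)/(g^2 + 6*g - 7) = (g + 4)/(g - 1)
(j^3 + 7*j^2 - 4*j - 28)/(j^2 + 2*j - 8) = (j^2 + 9*j + 14)/(j + 4)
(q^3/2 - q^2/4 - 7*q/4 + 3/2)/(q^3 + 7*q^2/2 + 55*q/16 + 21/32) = 8*(2*q^3 - q^2 - 7*q + 6)/(32*q^3 + 112*q^2 + 110*q + 21)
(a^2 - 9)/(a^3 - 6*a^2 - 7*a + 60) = (a - 3)/(a^2 - 9*a + 20)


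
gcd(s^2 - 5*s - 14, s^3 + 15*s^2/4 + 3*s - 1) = s + 2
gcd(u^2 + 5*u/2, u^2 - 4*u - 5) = 1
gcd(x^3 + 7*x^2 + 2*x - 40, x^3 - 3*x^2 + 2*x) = x - 2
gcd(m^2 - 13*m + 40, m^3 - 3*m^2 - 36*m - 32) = m - 8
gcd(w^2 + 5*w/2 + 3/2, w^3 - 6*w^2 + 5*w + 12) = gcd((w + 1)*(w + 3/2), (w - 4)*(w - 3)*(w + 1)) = w + 1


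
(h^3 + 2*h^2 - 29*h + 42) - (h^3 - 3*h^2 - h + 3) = 5*h^2 - 28*h + 39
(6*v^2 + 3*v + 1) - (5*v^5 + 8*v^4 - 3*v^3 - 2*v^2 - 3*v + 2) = -5*v^5 - 8*v^4 + 3*v^3 + 8*v^2 + 6*v - 1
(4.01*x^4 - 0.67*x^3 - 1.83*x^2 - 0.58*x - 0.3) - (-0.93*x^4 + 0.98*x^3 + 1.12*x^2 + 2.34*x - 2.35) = 4.94*x^4 - 1.65*x^3 - 2.95*x^2 - 2.92*x + 2.05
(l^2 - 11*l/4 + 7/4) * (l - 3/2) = l^3 - 17*l^2/4 + 47*l/8 - 21/8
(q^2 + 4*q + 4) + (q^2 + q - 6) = 2*q^2 + 5*q - 2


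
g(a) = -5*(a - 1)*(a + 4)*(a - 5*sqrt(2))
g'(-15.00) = -3859.59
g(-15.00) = 19422.54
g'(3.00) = 113.20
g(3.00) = 284.97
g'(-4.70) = -396.62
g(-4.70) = 234.83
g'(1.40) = 153.66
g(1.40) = 61.25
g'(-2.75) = -99.33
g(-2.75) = -230.18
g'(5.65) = -122.76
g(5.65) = 318.83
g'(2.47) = 135.11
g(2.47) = 218.80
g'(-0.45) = 104.71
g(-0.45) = -193.57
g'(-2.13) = -28.70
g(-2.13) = -269.27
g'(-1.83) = 1.33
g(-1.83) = -273.31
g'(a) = -5*(a - 1)*(a + 4) - 5*(a - 1)*(a - 5*sqrt(2)) - 5*(a + 4)*(a - 5*sqrt(2)) = -15*a^2 - 30*a + 50*sqrt(2)*a + 20 + 75*sqrt(2)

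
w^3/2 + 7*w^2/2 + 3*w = w*(w/2 + 1/2)*(w + 6)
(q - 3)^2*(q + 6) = q^3 - 27*q + 54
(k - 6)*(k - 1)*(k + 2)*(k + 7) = k^4 + 2*k^3 - 43*k^2 - 44*k + 84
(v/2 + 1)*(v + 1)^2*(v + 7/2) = v^4/2 + 15*v^3/4 + 19*v^2/2 + 39*v/4 + 7/2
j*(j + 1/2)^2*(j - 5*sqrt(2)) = j^4 - 5*sqrt(2)*j^3 + j^3 - 5*sqrt(2)*j^2 + j^2/4 - 5*sqrt(2)*j/4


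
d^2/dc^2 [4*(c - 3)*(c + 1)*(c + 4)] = 24*c + 16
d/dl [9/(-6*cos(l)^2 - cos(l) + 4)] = -9*(12*cos(l) + 1)*sin(l)/(6*cos(l)^2 + cos(l) - 4)^2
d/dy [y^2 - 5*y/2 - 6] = 2*y - 5/2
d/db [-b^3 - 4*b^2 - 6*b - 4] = -3*b^2 - 8*b - 6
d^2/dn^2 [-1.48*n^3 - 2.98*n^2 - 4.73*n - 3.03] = -8.88*n - 5.96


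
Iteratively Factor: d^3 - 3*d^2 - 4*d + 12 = (d - 2)*(d^2 - d - 6) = (d - 3)*(d - 2)*(d + 2)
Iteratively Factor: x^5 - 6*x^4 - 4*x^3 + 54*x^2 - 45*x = (x - 3)*(x^4 - 3*x^3 - 13*x^2 + 15*x) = x*(x - 3)*(x^3 - 3*x^2 - 13*x + 15) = x*(x - 3)*(x - 1)*(x^2 - 2*x - 15) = x*(x - 5)*(x - 3)*(x - 1)*(x + 3)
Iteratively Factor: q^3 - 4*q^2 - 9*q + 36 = (q - 4)*(q^2 - 9) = (q - 4)*(q - 3)*(q + 3)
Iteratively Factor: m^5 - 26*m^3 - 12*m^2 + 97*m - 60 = (m - 1)*(m^4 + m^3 - 25*m^2 - 37*m + 60) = (m - 1)*(m + 4)*(m^3 - 3*m^2 - 13*m + 15) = (m - 5)*(m - 1)*(m + 4)*(m^2 + 2*m - 3) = (m - 5)*(m - 1)*(m + 3)*(m + 4)*(m - 1)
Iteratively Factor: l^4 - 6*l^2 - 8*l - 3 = (l + 1)*(l^3 - l^2 - 5*l - 3) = (l + 1)^2*(l^2 - 2*l - 3) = (l - 3)*(l + 1)^2*(l + 1)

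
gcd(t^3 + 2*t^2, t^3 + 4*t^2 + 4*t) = t^2 + 2*t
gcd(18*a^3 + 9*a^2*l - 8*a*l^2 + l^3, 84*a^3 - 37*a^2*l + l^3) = 3*a - l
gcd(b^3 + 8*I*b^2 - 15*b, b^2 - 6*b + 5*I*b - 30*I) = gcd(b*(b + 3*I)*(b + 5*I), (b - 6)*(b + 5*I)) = b + 5*I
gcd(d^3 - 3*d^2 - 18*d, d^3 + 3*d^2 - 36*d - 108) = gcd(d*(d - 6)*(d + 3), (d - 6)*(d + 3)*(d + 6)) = d^2 - 3*d - 18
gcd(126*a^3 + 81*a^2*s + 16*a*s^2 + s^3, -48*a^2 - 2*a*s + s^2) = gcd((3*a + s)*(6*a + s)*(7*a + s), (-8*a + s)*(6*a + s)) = 6*a + s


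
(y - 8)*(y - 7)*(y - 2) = y^3 - 17*y^2 + 86*y - 112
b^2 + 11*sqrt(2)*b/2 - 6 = (b - sqrt(2)/2)*(b + 6*sqrt(2))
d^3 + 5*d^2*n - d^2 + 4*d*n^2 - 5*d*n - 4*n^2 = (d - 1)*(d + n)*(d + 4*n)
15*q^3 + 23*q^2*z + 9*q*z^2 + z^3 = (q + z)*(3*q + z)*(5*q + z)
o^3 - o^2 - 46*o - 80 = (o - 8)*(o + 2)*(o + 5)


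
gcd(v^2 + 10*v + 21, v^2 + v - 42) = v + 7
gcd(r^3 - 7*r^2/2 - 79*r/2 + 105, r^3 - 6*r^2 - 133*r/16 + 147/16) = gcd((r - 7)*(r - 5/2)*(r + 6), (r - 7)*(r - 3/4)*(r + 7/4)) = r - 7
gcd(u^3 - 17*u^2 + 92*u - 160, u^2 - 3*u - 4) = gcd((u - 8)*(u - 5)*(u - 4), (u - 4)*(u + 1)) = u - 4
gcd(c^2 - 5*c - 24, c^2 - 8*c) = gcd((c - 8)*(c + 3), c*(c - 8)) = c - 8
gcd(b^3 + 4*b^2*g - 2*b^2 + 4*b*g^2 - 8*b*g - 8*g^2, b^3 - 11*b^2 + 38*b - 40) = b - 2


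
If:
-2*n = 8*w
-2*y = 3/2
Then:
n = -4*w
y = -3/4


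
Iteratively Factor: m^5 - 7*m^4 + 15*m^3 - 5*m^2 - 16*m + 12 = (m - 3)*(m^4 - 4*m^3 + 3*m^2 + 4*m - 4) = (m - 3)*(m - 2)*(m^3 - 2*m^2 - m + 2) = (m - 3)*(m - 2)^2*(m^2 - 1) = (m - 3)*(m - 2)^2*(m - 1)*(m + 1)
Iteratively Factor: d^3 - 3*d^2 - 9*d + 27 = (d - 3)*(d^2 - 9) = (d - 3)*(d + 3)*(d - 3)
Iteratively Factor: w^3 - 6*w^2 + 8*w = (w)*(w^2 - 6*w + 8) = w*(w - 2)*(w - 4)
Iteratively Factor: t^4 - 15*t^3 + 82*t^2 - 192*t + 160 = (t - 5)*(t^3 - 10*t^2 + 32*t - 32) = (t - 5)*(t - 4)*(t^2 - 6*t + 8) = (t - 5)*(t - 4)*(t - 2)*(t - 4)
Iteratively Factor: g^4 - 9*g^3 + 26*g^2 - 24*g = (g - 3)*(g^3 - 6*g^2 + 8*g) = (g - 4)*(g - 3)*(g^2 - 2*g) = g*(g - 4)*(g - 3)*(g - 2)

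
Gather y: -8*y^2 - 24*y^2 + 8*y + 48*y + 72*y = -32*y^2 + 128*y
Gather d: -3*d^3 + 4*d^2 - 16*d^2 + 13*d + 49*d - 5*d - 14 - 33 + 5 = -3*d^3 - 12*d^2 + 57*d - 42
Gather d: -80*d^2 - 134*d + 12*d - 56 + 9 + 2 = -80*d^2 - 122*d - 45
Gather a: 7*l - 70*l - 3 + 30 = 27 - 63*l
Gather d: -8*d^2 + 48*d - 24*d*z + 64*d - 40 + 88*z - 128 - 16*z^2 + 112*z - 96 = -8*d^2 + d*(112 - 24*z) - 16*z^2 + 200*z - 264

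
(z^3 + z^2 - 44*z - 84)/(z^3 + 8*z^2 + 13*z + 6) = (z^2 - 5*z - 14)/(z^2 + 2*z + 1)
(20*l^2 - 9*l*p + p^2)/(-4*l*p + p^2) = (-5*l + p)/p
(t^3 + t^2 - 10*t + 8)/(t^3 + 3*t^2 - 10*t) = (t^2 + 3*t - 4)/(t*(t + 5))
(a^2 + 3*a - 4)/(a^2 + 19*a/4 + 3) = 4*(a - 1)/(4*a + 3)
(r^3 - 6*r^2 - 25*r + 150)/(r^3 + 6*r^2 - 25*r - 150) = (r - 6)/(r + 6)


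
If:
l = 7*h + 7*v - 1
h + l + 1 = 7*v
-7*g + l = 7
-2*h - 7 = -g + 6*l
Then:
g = -49/41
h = 0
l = -56/41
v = -15/287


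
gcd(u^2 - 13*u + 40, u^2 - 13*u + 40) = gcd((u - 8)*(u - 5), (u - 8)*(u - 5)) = u^2 - 13*u + 40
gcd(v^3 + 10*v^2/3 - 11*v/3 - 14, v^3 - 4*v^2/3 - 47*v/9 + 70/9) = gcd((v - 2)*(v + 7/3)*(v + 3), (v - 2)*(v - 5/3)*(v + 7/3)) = v^2 + v/3 - 14/3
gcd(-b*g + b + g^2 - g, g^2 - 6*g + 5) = g - 1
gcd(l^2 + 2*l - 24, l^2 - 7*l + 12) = l - 4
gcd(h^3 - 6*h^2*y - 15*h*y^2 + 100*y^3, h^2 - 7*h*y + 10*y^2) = -h + 5*y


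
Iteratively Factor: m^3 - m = (m)*(m^2 - 1) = m*(m + 1)*(m - 1)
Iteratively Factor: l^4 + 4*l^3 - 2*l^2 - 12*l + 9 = (l + 3)*(l^3 + l^2 - 5*l + 3) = (l + 3)^2*(l^2 - 2*l + 1) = (l - 1)*(l + 3)^2*(l - 1)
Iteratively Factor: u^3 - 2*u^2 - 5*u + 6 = (u - 3)*(u^2 + u - 2) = (u - 3)*(u - 1)*(u + 2)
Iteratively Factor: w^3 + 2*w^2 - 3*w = (w)*(w^2 + 2*w - 3) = w*(w + 3)*(w - 1)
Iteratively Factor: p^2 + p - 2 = (p - 1)*(p + 2)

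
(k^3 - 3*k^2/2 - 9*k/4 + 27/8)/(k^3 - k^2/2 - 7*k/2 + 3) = (k^2 - 9/4)/(k^2 + k - 2)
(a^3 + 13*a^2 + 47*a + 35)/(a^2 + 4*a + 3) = (a^2 + 12*a + 35)/(a + 3)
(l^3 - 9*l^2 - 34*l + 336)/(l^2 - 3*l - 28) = (l^2 - 2*l - 48)/(l + 4)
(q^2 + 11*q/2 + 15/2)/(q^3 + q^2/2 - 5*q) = (q + 3)/(q*(q - 2))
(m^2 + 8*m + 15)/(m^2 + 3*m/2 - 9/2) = 2*(m + 5)/(2*m - 3)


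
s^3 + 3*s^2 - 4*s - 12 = (s - 2)*(s + 2)*(s + 3)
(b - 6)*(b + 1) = b^2 - 5*b - 6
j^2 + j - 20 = (j - 4)*(j + 5)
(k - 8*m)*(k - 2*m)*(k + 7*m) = k^3 - 3*k^2*m - 54*k*m^2 + 112*m^3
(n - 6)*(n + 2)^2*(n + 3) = n^4 + n^3 - 26*n^2 - 84*n - 72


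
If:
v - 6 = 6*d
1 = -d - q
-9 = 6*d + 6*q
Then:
No Solution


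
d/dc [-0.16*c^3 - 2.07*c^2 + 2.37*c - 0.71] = -0.48*c^2 - 4.14*c + 2.37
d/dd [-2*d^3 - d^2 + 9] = 2*d*(-3*d - 1)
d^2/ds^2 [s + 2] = 0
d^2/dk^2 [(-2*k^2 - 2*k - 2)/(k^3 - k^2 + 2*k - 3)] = 4*(-k^6 - 3*k^5 + 3*k^4 - 14*k^3 - 18*k^2 + 6*k - 16)/(k^9 - 3*k^8 + 9*k^7 - 22*k^6 + 36*k^5 - 57*k^4 + 71*k^3 - 63*k^2 + 54*k - 27)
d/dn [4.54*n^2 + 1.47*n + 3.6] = 9.08*n + 1.47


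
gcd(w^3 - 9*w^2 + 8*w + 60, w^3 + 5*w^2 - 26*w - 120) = w - 5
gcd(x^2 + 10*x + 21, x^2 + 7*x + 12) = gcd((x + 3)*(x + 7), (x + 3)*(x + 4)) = x + 3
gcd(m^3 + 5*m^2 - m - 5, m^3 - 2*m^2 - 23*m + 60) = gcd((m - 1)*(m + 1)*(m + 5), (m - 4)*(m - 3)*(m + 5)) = m + 5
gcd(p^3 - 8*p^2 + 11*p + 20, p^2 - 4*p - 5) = p^2 - 4*p - 5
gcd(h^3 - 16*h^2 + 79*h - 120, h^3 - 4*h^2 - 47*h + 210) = h - 5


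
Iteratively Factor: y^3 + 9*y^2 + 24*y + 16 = (y + 4)*(y^2 + 5*y + 4) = (y + 1)*(y + 4)*(y + 4)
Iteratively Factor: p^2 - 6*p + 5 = (p - 1)*(p - 5)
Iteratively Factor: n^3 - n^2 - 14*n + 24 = (n - 2)*(n^2 + n - 12) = (n - 3)*(n - 2)*(n + 4)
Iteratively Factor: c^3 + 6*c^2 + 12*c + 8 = (c + 2)*(c^2 + 4*c + 4) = (c + 2)^2*(c + 2)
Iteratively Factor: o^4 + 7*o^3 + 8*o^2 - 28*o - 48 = (o + 2)*(o^3 + 5*o^2 - 2*o - 24) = (o + 2)*(o + 4)*(o^2 + o - 6) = (o - 2)*(o + 2)*(o + 4)*(o + 3)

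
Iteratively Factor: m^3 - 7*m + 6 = (m + 3)*(m^2 - 3*m + 2) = (m - 2)*(m + 3)*(m - 1)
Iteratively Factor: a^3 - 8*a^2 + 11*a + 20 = (a - 4)*(a^2 - 4*a - 5) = (a - 5)*(a - 4)*(a + 1)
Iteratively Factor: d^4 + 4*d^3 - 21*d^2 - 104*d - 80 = (d - 5)*(d^3 + 9*d^2 + 24*d + 16) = (d - 5)*(d + 4)*(d^2 + 5*d + 4) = (d - 5)*(d + 4)^2*(d + 1)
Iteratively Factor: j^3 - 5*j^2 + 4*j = (j - 4)*(j^2 - j) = j*(j - 4)*(j - 1)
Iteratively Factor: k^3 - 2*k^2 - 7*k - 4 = (k + 1)*(k^2 - 3*k - 4) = (k + 1)^2*(k - 4)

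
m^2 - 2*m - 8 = (m - 4)*(m + 2)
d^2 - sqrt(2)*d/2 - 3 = (d - 3*sqrt(2)/2)*(d + sqrt(2))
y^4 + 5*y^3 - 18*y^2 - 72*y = y*(y - 4)*(y + 3)*(y + 6)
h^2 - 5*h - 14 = (h - 7)*(h + 2)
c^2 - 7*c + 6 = (c - 6)*(c - 1)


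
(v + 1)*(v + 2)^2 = v^3 + 5*v^2 + 8*v + 4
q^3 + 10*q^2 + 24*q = q*(q + 4)*(q + 6)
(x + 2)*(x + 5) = x^2 + 7*x + 10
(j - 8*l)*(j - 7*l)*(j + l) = j^3 - 14*j^2*l + 41*j*l^2 + 56*l^3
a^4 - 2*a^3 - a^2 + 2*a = a*(a - 2)*(a - 1)*(a + 1)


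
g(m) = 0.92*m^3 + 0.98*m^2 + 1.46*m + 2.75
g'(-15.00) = 593.06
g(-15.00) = -2903.65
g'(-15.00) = 593.06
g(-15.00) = -2903.65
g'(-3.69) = 31.81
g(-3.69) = -35.52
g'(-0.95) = 2.09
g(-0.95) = 1.46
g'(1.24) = 8.13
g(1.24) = 7.82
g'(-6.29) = 98.33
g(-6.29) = -196.61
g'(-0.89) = 1.90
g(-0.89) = 1.58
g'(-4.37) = 45.60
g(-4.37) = -61.69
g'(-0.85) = 1.79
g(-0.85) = 1.65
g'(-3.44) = 27.38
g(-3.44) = -28.13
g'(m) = 2.76*m^2 + 1.96*m + 1.46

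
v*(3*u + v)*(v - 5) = 3*u*v^2 - 15*u*v + v^3 - 5*v^2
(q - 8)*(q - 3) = q^2 - 11*q + 24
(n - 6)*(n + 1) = n^2 - 5*n - 6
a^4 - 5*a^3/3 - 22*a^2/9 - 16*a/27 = a*(a - 8/3)*(a + 1/3)*(a + 2/3)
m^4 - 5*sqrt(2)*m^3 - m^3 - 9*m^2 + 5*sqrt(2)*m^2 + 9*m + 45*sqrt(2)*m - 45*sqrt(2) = (m - 3)*(m - 1)*(m + 3)*(m - 5*sqrt(2))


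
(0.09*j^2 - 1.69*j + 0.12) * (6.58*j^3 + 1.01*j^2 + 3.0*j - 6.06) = 0.5922*j^5 - 11.0293*j^4 - 0.6473*j^3 - 5.4942*j^2 + 10.6014*j - 0.7272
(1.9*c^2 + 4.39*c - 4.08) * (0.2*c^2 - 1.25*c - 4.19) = 0.38*c^4 - 1.497*c^3 - 14.2645*c^2 - 13.2941*c + 17.0952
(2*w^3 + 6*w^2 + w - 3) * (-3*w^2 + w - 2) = -6*w^5 - 16*w^4 - w^3 - 2*w^2 - 5*w + 6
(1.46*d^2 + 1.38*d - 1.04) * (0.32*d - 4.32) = 0.4672*d^3 - 5.8656*d^2 - 6.2944*d + 4.4928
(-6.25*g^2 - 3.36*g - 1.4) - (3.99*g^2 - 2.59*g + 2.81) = -10.24*g^2 - 0.77*g - 4.21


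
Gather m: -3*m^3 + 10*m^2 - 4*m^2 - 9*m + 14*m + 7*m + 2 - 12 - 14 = -3*m^3 + 6*m^2 + 12*m - 24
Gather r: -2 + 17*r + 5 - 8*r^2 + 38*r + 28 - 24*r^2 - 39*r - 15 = -32*r^2 + 16*r + 16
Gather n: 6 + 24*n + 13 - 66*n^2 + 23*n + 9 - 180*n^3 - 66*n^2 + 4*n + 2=-180*n^3 - 132*n^2 + 51*n + 30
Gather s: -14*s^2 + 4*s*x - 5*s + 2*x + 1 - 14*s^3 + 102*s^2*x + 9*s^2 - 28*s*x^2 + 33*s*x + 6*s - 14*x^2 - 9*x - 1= -14*s^3 + s^2*(102*x - 5) + s*(-28*x^2 + 37*x + 1) - 14*x^2 - 7*x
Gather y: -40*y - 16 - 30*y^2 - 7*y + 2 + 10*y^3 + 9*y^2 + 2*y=10*y^3 - 21*y^2 - 45*y - 14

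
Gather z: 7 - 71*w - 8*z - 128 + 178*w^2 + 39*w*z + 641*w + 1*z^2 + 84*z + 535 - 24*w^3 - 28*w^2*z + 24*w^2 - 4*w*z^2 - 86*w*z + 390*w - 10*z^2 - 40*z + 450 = -24*w^3 + 202*w^2 + 960*w + z^2*(-4*w - 9) + z*(-28*w^2 - 47*w + 36) + 864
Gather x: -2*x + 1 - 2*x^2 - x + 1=-2*x^2 - 3*x + 2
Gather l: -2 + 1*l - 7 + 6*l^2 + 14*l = 6*l^2 + 15*l - 9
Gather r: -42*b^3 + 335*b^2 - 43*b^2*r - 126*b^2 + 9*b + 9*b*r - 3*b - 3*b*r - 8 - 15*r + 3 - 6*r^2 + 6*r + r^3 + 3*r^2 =-42*b^3 + 209*b^2 + 6*b + r^3 - 3*r^2 + r*(-43*b^2 + 6*b - 9) - 5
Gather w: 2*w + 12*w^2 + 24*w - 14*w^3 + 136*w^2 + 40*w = -14*w^3 + 148*w^2 + 66*w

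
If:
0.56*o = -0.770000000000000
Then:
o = -1.38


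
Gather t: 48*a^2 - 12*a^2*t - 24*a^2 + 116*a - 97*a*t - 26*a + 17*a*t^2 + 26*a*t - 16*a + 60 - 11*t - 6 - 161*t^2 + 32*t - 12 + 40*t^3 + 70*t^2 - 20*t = 24*a^2 + 74*a + 40*t^3 + t^2*(17*a - 91) + t*(-12*a^2 - 71*a + 1) + 42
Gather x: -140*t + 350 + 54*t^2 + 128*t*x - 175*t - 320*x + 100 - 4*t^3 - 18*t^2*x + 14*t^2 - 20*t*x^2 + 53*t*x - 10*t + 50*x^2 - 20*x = -4*t^3 + 68*t^2 - 325*t + x^2*(50 - 20*t) + x*(-18*t^2 + 181*t - 340) + 450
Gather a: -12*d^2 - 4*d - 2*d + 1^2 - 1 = -12*d^2 - 6*d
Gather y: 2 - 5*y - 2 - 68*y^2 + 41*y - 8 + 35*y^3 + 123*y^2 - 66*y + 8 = 35*y^3 + 55*y^2 - 30*y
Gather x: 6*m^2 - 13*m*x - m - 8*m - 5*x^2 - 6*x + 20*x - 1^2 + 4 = 6*m^2 - 9*m - 5*x^2 + x*(14 - 13*m) + 3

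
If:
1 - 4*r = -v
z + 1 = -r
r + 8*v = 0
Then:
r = 8/33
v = -1/33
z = -41/33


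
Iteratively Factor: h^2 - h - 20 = (h - 5)*(h + 4)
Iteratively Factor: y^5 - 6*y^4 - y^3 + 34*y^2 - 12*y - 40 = (y - 2)*(y^4 - 4*y^3 - 9*y^2 + 16*y + 20) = (y - 5)*(y - 2)*(y^3 + y^2 - 4*y - 4) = (y - 5)*(y - 2)^2*(y^2 + 3*y + 2) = (y - 5)*(y - 2)^2*(y + 1)*(y + 2)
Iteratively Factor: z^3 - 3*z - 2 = (z + 1)*(z^2 - z - 2) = (z - 2)*(z + 1)*(z + 1)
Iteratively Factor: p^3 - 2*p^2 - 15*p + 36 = (p + 4)*(p^2 - 6*p + 9) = (p - 3)*(p + 4)*(p - 3)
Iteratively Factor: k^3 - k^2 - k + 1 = (k - 1)*(k^2 - 1) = (k - 1)*(k + 1)*(k - 1)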